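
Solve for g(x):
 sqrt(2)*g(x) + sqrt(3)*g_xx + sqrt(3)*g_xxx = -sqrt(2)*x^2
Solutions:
 g(x) = C1*exp(x*(-2 + (1 + 9*sqrt(6)/2 + sqrt(-4 + (2 + 9*sqrt(6))^2)/2)^(-1/3) + (1 + 9*sqrt(6)/2 + sqrt(-4 + (2 + 9*sqrt(6))^2)/2)^(1/3))/6)*sin(sqrt(3)*x*(-(1 + 9*sqrt(6)/2 + sqrt(-4 + (2 + 9*sqrt(6))^2)/2)^(1/3) + (1 + 9*sqrt(6)/2 + sqrt(-4 + (2 + 9*sqrt(6))^2)/2)^(-1/3))/6) + C2*exp(x*(-2 + (1 + 9*sqrt(6)/2 + sqrt(-4 + (2 + 9*sqrt(6))^2)/2)^(-1/3) + (1 + 9*sqrt(6)/2 + sqrt(-4 + (2 + 9*sqrt(6))^2)/2)^(1/3))/6)*cos(sqrt(3)*x*(-(1 + 9*sqrt(6)/2 + sqrt(-4 + (2 + 9*sqrt(6))^2)/2)^(1/3) + (1 + 9*sqrt(6)/2 + sqrt(-4 + (2 + 9*sqrt(6))^2)/2)^(-1/3))/6) + C3*exp(-x*((1 + 9*sqrt(6)/2 + sqrt(-4 + (2 + 9*sqrt(6))^2)/2)^(-1/3) + 1 + (1 + 9*sqrt(6)/2 + sqrt(-4 + (2 + 9*sqrt(6))^2)/2)^(1/3))/3) - x^2 + sqrt(6)


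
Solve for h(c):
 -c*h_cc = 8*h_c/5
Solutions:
 h(c) = C1 + C2/c^(3/5)


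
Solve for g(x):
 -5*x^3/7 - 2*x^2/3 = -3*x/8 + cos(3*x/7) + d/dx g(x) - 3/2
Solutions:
 g(x) = C1 - 5*x^4/28 - 2*x^3/9 + 3*x^2/16 + 3*x/2 - 7*sin(3*x/7)/3


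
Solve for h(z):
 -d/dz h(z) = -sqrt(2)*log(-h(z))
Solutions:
 -li(-h(z)) = C1 + sqrt(2)*z


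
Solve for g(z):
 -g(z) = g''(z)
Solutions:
 g(z) = C1*sin(z) + C2*cos(z)


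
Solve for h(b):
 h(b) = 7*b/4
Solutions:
 h(b) = 7*b/4


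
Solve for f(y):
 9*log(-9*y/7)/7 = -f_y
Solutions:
 f(y) = C1 - 9*y*log(-y)/7 + 9*y*(-2*log(3) + 1 + log(7))/7


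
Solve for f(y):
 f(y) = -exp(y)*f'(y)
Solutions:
 f(y) = C1*exp(exp(-y))


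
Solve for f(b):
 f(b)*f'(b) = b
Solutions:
 f(b) = -sqrt(C1 + b^2)
 f(b) = sqrt(C1 + b^2)


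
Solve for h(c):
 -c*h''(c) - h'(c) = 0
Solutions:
 h(c) = C1 + C2*log(c)


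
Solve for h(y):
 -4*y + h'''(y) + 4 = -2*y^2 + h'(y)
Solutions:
 h(y) = C1 + C2*exp(-y) + C3*exp(y) + 2*y^3/3 - 2*y^2 + 8*y


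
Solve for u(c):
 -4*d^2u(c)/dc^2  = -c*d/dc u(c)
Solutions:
 u(c) = C1 + C2*erfi(sqrt(2)*c/4)


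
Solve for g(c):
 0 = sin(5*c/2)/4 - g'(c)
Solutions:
 g(c) = C1 - cos(5*c/2)/10


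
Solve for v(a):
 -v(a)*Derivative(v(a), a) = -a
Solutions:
 v(a) = -sqrt(C1 + a^2)
 v(a) = sqrt(C1 + a^2)


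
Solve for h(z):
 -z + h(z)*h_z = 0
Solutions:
 h(z) = -sqrt(C1 + z^2)
 h(z) = sqrt(C1 + z^2)


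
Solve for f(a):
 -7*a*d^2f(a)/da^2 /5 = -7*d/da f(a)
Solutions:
 f(a) = C1 + C2*a^6


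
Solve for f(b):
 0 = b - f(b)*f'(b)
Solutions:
 f(b) = -sqrt(C1 + b^2)
 f(b) = sqrt(C1 + b^2)


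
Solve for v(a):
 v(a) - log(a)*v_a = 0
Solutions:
 v(a) = C1*exp(li(a))


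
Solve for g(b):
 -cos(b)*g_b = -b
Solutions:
 g(b) = C1 + Integral(b/cos(b), b)


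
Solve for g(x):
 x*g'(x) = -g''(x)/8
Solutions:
 g(x) = C1 + C2*erf(2*x)


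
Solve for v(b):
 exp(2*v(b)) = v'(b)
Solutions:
 v(b) = log(-sqrt(-1/(C1 + b))) - log(2)/2
 v(b) = log(-1/(C1 + b))/2 - log(2)/2


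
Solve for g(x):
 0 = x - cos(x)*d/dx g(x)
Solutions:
 g(x) = C1 + Integral(x/cos(x), x)


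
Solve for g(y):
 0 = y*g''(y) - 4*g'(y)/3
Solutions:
 g(y) = C1 + C2*y^(7/3)


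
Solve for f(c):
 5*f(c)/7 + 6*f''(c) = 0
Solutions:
 f(c) = C1*sin(sqrt(210)*c/42) + C2*cos(sqrt(210)*c/42)


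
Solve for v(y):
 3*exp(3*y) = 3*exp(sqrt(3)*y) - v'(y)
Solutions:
 v(y) = C1 - exp(3*y) + sqrt(3)*exp(sqrt(3)*y)


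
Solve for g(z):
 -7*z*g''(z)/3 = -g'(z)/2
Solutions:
 g(z) = C1 + C2*z^(17/14)


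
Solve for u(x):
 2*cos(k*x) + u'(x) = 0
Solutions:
 u(x) = C1 - 2*sin(k*x)/k


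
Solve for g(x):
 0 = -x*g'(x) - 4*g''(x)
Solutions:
 g(x) = C1 + C2*erf(sqrt(2)*x/4)


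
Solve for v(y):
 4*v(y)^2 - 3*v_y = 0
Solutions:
 v(y) = -3/(C1 + 4*y)


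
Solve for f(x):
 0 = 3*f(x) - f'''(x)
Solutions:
 f(x) = C3*exp(3^(1/3)*x) + (C1*sin(3^(5/6)*x/2) + C2*cos(3^(5/6)*x/2))*exp(-3^(1/3)*x/2)


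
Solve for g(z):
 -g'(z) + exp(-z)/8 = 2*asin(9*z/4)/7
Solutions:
 g(z) = C1 - 2*z*asin(9*z/4)/7 - 2*sqrt(16 - 81*z^2)/63 - exp(-z)/8


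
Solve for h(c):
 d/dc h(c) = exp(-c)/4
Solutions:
 h(c) = C1 - exp(-c)/4


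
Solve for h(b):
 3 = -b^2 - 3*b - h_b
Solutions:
 h(b) = C1 - b^3/3 - 3*b^2/2 - 3*b


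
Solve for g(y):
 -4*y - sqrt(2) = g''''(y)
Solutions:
 g(y) = C1 + C2*y + C3*y^2 + C4*y^3 - y^5/30 - sqrt(2)*y^4/24


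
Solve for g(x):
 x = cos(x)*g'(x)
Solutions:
 g(x) = C1 + Integral(x/cos(x), x)


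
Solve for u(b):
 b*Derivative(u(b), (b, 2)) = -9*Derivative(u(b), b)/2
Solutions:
 u(b) = C1 + C2/b^(7/2)


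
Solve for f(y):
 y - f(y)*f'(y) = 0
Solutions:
 f(y) = -sqrt(C1 + y^2)
 f(y) = sqrt(C1 + y^2)


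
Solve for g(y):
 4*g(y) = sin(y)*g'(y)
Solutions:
 g(y) = C1*(cos(y)^2 - 2*cos(y) + 1)/(cos(y)^2 + 2*cos(y) + 1)


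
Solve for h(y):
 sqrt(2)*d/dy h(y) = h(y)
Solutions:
 h(y) = C1*exp(sqrt(2)*y/2)


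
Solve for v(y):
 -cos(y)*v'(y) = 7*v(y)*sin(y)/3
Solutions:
 v(y) = C1*cos(y)^(7/3)


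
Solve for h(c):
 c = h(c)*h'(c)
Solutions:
 h(c) = -sqrt(C1 + c^2)
 h(c) = sqrt(C1 + c^2)


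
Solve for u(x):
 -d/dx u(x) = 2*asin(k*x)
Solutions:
 u(x) = C1 - 2*Piecewise((x*asin(k*x) + sqrt(-k^2*x^2 + 1)/k, Ne(k, 0)), (0, True))


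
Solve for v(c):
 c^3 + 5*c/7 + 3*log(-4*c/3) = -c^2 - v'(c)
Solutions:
 v(c) = C1 - c^4/4 - c^3/3 - 5*c^2/14 - 3*c*log(-c) + 3*c*(-2*log(2) + 1 + log(3))


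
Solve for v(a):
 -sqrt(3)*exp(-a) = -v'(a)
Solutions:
 v(a) = C1 - sqrt(3)*exp(-a)


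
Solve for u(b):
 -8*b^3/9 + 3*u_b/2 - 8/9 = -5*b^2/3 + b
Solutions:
 u(b) = C1 + 4*b^4/27 - 10*b^3/27 + b^2/3 + 16*b/27


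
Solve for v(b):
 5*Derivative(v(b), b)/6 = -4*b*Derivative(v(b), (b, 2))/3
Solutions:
 v(b) = C1 + C2*b^(3/8)


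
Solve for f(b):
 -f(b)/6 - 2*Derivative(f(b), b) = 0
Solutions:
 f(b) = C1*exp(-b/12)


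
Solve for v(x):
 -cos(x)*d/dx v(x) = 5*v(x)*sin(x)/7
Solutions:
 v(x) = C1*cos(x)^(5/7)


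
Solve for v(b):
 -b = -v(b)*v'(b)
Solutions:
 v(b) = -sqrt(C1 + b^2)
 v(b) = sqrt(C1 + b^2)


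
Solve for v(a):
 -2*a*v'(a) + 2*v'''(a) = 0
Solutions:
 v(a) = C1 + Integral(C2*airyai(a) + C3*airybi(a), a)


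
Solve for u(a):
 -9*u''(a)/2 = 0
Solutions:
 u(a) = C1 + C2*a


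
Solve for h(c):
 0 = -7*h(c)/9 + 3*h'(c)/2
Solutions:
 h(c) = C1*exp(14*c/27)


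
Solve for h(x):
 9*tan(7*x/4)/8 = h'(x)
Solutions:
 h(x) = C1 - 9*log(cos(7*x/4))/14


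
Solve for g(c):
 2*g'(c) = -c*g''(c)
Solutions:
 g(c) = C1 + C2/c


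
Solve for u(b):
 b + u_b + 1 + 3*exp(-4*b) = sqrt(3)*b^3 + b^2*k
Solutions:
 u(b) = C1 + sqrt(3)*b^4/4 + b^3*k/3 - b^2/2 - b + 3*exp(-4*b)/4


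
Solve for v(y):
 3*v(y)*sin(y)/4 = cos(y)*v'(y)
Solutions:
 v(y) = C1/cos(y)^(3/4)


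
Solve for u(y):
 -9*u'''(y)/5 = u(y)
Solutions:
 u(y) = C3*exp(-15^(1/3)*y/3) + (C1*sin(3^(5/6)*5^(1/3)*y/6) + C2*cos(3^(5/6)*5^(1/3)*y/6))*exp(15^(1/3)*y/6)


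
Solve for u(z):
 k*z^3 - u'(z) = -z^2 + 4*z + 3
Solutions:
 u(z) = C1 + k*z^4/4 + z^3/3 - 2*z^2 - 3*z


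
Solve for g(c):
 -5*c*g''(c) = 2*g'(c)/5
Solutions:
 g(c) = C1 + C2*c^(23/25)


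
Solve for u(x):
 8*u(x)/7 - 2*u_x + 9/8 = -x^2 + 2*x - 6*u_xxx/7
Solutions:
 u(x) = C1*exp(x) + C2*exp(x*(-3 + sqrt(57))/6) + C3*exp(-x*(3 + sqrt(57))/6) - 7*x^2/8 - 21*x/16 - 105/32


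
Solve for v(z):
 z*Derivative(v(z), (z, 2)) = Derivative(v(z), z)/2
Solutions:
 v(z) = C1 + C2*z^(3/2)


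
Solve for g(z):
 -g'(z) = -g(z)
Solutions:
 g(z) = C1*exp(z)


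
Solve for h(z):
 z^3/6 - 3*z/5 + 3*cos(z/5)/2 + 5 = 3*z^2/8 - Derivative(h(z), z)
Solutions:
 h(z) = C1 - z^4/24 + z^3/8 + 3*z^2/10 - 5*z - 15*sin(z/5)/2


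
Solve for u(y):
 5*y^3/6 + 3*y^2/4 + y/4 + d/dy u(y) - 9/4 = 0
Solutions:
 u(y) = C1 - 5*y^4/24 - y^3/4 - y^2/8 + 9*y/4


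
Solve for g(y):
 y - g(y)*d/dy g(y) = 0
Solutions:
 g(y) = -sqrt(C1 + y^2)
 g(y) = sqrt(C1 + y^2)


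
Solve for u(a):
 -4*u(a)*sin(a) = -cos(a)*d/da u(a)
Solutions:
 u(a) = C1/cos(a)^4


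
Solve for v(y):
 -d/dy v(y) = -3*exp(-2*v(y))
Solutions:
 v(y) = log(-sqrt(C1 + 6*y))
 v(y) = log(C1 + 6*y)/2


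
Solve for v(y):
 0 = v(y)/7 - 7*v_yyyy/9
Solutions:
 v(y) = C1*exp(-sqrt(21)*y/7) + C2*exp(sqrt(21)*y/7) + C3*sin(sqrt(21)*y/7) + C4*cos(sqrt(21)*y/7)


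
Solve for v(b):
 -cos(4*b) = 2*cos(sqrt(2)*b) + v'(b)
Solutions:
 v(b) = C1 - sin(4*b)/4 - sqrt(2)*sin(sqrt(2)*b)


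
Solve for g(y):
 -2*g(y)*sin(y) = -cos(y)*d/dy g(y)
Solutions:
 g(y) = C1/cos(y)^2


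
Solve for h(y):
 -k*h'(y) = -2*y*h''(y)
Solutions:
 h(y) = C1 + y^(re(k)/2 + 1)*(C2*sin(log(y)*Abs(im(k))/2) + C3*cos(log(y)*im(k)/2))


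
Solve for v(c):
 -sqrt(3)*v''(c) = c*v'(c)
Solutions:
 v(c) = C1 + C2*erf(sqrt(2)*3^(3/4)*c/6)


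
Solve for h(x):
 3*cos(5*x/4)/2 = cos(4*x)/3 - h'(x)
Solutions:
 h(x) = C1 - 6*sin(5*x/4)/5 + sin(4*x)/12


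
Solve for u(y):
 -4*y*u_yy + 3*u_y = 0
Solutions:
 u(y) = C1 + C2*y^(7/4)


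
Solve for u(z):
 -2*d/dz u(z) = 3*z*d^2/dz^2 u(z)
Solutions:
 u(z) = C1 + C2*z^(1/3)


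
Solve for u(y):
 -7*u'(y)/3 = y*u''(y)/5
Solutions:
 u(y) = C1 + C2/y^(32/3)


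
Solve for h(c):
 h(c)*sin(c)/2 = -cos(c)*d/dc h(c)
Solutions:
 h(c) = C1*sqrt(cos(c))


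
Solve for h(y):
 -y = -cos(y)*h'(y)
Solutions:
 h(y) = C1 + Integral(y/cos(y), y)


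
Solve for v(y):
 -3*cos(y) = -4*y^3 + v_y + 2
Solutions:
 v(y) = C1 + y^4 - 2*y - 3*sin(y)


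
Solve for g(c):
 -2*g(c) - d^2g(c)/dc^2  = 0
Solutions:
 g(c) = C1*sin(sqrt(2)*c) + C2*cos(sqrt(2)*c)


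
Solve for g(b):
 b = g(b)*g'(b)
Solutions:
 g(b) = -sqrt(C1 + b^2)
 g(b) = sqrt(C1 + b^2)


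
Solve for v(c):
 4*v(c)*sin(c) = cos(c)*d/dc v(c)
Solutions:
 v(c) = C1/cos(c)^4


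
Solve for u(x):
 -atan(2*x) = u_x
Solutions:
 u(x) = C1 - x*atan(2*x) + log(4*x^2 + 1)/4


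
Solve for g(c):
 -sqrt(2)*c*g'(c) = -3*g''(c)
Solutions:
 g(c) = C1 + C2*erfi(2^(3/4)*sqrt(3)*c/6)


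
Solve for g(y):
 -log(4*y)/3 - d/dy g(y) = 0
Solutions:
 g(y) = C1 - y*log(y)/3 - 2*y*log(2)/3 + y/3


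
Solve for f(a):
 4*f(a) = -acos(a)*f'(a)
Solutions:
 f(a) = C1*exp(-4*Integral(1/acos(a), a))


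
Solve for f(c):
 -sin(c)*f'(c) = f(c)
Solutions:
 f(c) = C1*sqrt(cos(c) + 1)/sqrt(cos(c) - 1)


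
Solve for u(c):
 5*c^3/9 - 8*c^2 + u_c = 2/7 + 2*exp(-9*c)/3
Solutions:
 u(c) = C1 - 5*c^4/36 + 8*c^3/3 + 2*c/7 - 2*exp(-9*c)/27


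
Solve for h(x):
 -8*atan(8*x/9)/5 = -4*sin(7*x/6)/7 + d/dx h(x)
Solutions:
 h(x) = C1 - 8*x*atan(8*x/9)/5 + 9*log(64*x^2 + 81)/10 - 24*cos(7*x/6)/49


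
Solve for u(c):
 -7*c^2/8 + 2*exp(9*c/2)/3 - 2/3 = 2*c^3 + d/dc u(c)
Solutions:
 u(c) = C1 - c^4/2 - 7*c^3/24 - 2*c/3 + 4*exp(9*c/2)/27


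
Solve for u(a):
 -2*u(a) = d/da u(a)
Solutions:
 u(a) = C1*exp(-2*a)


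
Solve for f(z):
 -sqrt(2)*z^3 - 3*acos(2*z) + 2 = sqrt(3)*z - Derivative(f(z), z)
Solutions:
 f(z) = C1 + sqrt(2)*z^4/4 + sqrt(3)*z^2/2 + 3*z*acos(2*z) - 2*z - 3*sqrt(1 - 4*z^2)/2


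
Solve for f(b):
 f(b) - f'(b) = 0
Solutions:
 f(b) = C1*exp(b)


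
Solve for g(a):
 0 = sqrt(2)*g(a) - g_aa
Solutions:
 g(a) = C1*exp(-2^(1/4)*a) + C2*exp(2^(1/4)*a)


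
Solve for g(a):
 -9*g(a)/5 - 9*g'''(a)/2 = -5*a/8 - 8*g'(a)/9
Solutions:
 g(a) = C1*exp(a*(80*45^(1/3)/(sqrt(42739521) + 6561)^(1/3) + 75^(1/3)*(sqrt(42739521) + 6561)^(1/3))/270)*sin(3^(1/6)*5^(1/3)*a*(-3^(2/3)*5^(1/3)*(sqrt(42739521) + 6561)^(1/3) + 240/(sqrt(42739521) + 6561)^(1/3))/270) + C2*exp(a*(80*45^(1/3)/(sqrt(42739521) + 6561)^(1/3) + 75^(1/3)*(sqrt(42739521) + 6561)^(1/3))/270)*cos(3^(1/6)*5^(1/3)*a*(-3^(2/3)*5^(1/3)*(sqrt(42739521) + 6561)^(1/3) + 240/(sqrt(42739521) + 6561)^(1/3))/270) + C3*exp(-a*(80*45^(1/3)/(sqrt(42739521) + 6561)^(1/3) + 75^(1/3)*(sqrt(42739521) + 6561)^(1/3))/135) + 25*a/72 + 125/729


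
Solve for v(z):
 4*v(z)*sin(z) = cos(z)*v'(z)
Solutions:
 v(z) = C1/cos(z)^4


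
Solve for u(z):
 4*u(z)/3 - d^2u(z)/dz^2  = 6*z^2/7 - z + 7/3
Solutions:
 u(z) = C1*exp(-2*sqrt(3)*z/3) + C2*exp(2*sqrt(3)*z/3) + 9*z^2/14 - 3*z/4 + 19/7


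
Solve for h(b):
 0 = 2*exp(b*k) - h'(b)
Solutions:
 h(b) = C1 + 2*exp(b*k)/k


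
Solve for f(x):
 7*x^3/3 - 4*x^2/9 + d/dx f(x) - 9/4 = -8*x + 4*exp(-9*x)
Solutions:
 f(x) = C1 - 7*x^4/12 + 4*x^3/27 - 4*x^2 + 9*x/4 - 4*exp(-9*x)/9


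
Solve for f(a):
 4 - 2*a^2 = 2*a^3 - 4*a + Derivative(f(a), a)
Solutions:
 f(a) = C1 - a^4/2 - 2*a^3/3 + 2*a^2 + 4*a


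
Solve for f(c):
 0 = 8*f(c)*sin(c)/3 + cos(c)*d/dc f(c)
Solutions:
 f(c) = C1*cos(c)^(8/3)


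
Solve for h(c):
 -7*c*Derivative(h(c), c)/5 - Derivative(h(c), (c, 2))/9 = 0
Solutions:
 h(c) = C1 + C2*erf(3*sqrt(70)*c/10)


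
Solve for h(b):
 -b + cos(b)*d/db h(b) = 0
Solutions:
 h(b) = C1 + Integral(b/cos(b), b)


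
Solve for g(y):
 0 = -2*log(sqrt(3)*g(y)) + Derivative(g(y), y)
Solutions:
 -Integral(1/(2*log(_y) + log(3)), (_y, g(y))) = C1 - y


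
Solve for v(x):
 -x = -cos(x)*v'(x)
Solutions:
 v(x) = C1 + Integral(x/cos(x), x)


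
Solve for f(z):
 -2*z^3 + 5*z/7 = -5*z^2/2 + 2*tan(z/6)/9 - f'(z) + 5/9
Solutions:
 f(z) = C1 + z^4/2 - 5*z^3/6 - 5*z^2/14 + 5*z/9 - 4*log(cos(z/6))/3


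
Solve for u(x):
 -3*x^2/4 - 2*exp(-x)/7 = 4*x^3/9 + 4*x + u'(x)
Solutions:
 u(x) = C1 - x^4/9 - x^3/4 - 2*x^2 + 2*exp(-x)/7


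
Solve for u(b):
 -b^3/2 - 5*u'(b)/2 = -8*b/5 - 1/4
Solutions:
 u(b) = C1 - b^4/20 + 8*b^2/25 + b/10


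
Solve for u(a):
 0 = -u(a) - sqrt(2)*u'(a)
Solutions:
 u(a) = C1*exp(-sqrt(2)*a/2)


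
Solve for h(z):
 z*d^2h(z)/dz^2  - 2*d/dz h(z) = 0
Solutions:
 h(z) = C1 + C2*z^3


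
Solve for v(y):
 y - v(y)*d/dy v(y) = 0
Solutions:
 v(y) = -sqrt(C1 + y^2)
 v(y) = sqrt(C1 + y^2)


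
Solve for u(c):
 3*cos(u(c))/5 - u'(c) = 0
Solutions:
 -3*c/5 - log(sin(u(c)) - 1)/2 + log(sin(u(c)) + 1)/2 = C1


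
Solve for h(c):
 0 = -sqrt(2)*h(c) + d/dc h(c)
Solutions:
 h(c) = C1*exp(sqrt(2)*c)


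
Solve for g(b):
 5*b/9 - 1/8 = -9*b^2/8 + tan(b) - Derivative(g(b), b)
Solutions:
 g(b) = C1 - 3*b^3/8 - 5*b^2/18 + b/8 - log(cos(b))


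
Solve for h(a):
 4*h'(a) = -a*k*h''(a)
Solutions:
 h(a) = C1 + a^(((re(k) - 4)*re(k) + im(k)^2)/(re(k)^2 + im(k)^2))*(C2*sin(4*log(a)*Abs(im(k))/(re(k)^2 + im(k)^2)) + C3*cos(4*log(a)*im(k)/(re(k)^2 + im(k)^2)))


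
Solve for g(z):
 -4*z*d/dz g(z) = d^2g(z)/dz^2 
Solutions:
 g(z) = C1 + C2*erf(sqrt(2)*z)


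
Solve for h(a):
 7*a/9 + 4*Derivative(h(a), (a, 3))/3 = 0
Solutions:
 h(a) = C1 + C2*a + C3*a^2 - 7*a^4/288


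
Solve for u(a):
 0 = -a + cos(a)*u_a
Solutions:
 u(a) = C1 + Integral(a/cos(a), a)


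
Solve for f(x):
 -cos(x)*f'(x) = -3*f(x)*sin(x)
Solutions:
 f(x) = C1/cos(x)^3


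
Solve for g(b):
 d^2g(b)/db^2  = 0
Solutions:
 g(b) = C1 + C2*b


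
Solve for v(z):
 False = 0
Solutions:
 v(z) = C1 + 2*z*acos(-2*z) + zoo*z + sqrt(1 - 4*z^2)


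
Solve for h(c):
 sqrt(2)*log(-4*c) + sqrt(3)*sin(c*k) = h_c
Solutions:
 h(c) = C1 + sqrt(2)*c*(log(-c) - 1) + 2*sqrt(2)*c*log(2) + sqrt(3)*Piecewise((-cos(c*k)/k, Ne(k, 0)), (0, True))


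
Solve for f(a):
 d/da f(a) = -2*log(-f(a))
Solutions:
 -li(-f(a)) = C1 - 2*a


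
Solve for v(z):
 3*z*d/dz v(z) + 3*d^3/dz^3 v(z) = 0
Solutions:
 v(z) = C1 + Integral(C2*airyai(-z) + C3*airybi(-z), z)


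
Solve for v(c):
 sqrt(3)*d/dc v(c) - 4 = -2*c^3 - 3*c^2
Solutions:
 v(c) = C1 - sqrt(3)*c^4/6 - sqrt(3)*c^3/3 + 4*sqrt(3)*c/3


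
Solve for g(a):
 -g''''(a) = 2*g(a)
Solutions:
 g(a) = (C1*sin(2^(3/4)*a/2) + C2*cos(2^(3/4)*a/2))*exp(-2^(3/4)*a/2) + (C3*sin(2^(3/4)*a/2) + C4*cos(2^(3/4)*a/2))*exp(2^(3/4)*a/2)


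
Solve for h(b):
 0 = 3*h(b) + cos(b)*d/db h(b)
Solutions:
 h(b) = C1*(sin(b) - 1)^(3/2)/(sin(b) + 1)^(3/2)


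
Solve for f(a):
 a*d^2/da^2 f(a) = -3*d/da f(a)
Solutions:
 f(a) = C1 + C2/a^2


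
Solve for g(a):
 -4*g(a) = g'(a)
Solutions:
 g(a) = C1*exp(-4*a)


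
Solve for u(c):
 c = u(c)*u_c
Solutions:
 u(c) = -sqrt(C1 + c^2)
 u(c) = sqrt(C1 + c^2)


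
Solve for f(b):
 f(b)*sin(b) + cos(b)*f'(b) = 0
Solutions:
 f(b) = C1*cos(b)


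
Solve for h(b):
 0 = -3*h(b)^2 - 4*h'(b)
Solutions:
 h(b) = 4/(C1 + 3*b)


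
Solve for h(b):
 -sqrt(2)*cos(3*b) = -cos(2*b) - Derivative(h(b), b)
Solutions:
 h(b) = C1 - sin(2*b)/2 + sqrt(2)*sin(3*b)/3


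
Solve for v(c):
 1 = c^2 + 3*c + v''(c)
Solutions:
 v(c) = C1 + C2*c - c^4/12 - c^3/2 + c^2/2


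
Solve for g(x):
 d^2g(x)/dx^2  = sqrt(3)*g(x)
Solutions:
 g(x) = C1*exp(-3^(1/4)*x) + C2*exp(3^(1/4)*x)


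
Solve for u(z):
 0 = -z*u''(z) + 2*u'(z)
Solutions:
 u(z) = C1 + C2*z^3


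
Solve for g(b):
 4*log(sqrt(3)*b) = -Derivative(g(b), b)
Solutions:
 g(b) = C1 - 4*b*log(b) - b*log(9) + 4*b


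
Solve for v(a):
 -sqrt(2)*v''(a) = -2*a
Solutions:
 v(a) = C1 + C2*a + sqrt(2)*a^3/6


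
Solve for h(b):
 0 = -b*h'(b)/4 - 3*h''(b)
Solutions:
 h(b) = C1 + C2*erf(sqrt(6)*b/12)


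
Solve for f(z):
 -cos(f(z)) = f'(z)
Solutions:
 f(z) = pi - asin((C1 + exp(2*z))/(C1 - exp(2*z)))
 f(z) = asin((C1 + exp(2*z))/(C1 - exp(2*z)))


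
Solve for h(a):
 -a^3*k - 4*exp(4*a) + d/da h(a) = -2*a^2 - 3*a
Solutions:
 h(a) = C1 + a^4*k/4 - 2*a^3/3 - 3*a^2/2 + exp(4*a)


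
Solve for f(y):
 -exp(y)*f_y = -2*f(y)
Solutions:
 f(y) = C1*exp(-2*exp(-y))


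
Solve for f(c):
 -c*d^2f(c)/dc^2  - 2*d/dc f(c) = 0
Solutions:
 f(c) = C1 + C2/c


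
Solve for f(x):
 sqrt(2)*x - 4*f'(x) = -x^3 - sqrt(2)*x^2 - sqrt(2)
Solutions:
 f(x) = C1 + x^4/16 + sqrt(2)*x^3/12 + sqrt(2)*x^2/8 + sqrt(2)*x/4


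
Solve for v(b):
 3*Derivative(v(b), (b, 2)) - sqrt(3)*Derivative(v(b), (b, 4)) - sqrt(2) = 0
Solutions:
 v(b) = C1 + C2*b + C3*exp(-3^(1/4)*b) + C4*exp(3^(1/4)*b) + sqrt(2)*b^2/6


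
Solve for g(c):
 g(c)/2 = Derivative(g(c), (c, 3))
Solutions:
 g(c) = C3*exp(2^(2/3)*c/2) + (C1*sin(2^(2/3)*sqrt(3)*c/4) + C2*cos(2^(2/3)*sqrt(3)*c/4))*exp(-2^(2/3)*c/4)


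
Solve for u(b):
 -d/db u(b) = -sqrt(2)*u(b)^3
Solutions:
 u(b) = -sqrt(2)*sqrt(-1/(C1 + sqrt(2)*b))/2
 u(b) = sqrt(2)*sqrt(-1/(C1 + sqrt(2)*b))/2


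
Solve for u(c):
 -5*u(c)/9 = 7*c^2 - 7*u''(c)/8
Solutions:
 u(c) = C1*exp(-2*sqrt(70)*c/21) + C2*exp(2*sqrt(70)*c/21) - 63*c^2/5 - 3969/100


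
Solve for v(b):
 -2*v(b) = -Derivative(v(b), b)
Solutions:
 v(b) = C1*exp(2*b)


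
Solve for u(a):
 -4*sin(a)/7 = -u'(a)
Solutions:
 u(a) = C1 - 4*cos(a)/7


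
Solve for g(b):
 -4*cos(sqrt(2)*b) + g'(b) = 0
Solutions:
 g(b) = C1 + 2*sqrt(2)*sin(sqrt(2)*b)


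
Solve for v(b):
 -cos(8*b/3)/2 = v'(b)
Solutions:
 v(b) = C1 - 3*sin(8*b/3)/16


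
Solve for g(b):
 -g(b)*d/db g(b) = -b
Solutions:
 g(b) = -sqrt(C1 + b^2)
 g(b) = sqrt(C1 + b^2)


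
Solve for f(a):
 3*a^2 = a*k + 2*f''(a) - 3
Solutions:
 f(a) = C1 + C2*a + a^4/8 - a^3*k/12 + 3*a^2/4


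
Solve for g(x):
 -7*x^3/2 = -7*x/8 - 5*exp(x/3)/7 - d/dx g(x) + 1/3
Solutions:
 g(x) = C1 + 7*x^4/8 - 7*x^2/16 + x/3 - 15*exp(x/3)/7


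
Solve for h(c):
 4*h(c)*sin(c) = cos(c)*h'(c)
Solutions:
 h(c) = C1/cos(c)^4


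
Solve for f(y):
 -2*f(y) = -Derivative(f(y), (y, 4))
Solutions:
 f(y) = C1*exp(-2^(1/4)*y) + C2*exp(2^(1/4)*y) + C3*sin(2^(1/4)*y) + C4*cos(2^(1/4)*y)


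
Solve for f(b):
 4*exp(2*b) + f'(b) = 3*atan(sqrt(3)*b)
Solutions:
 f(b) = C1 + 3*b*atan(sqrt(3)*b) - 2*exp(2*b) - sqrt(3)*log(3*b^2 + 1)/2


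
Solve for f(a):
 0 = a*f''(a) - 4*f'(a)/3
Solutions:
 f(a) = C1 + C2*a^(7/3)


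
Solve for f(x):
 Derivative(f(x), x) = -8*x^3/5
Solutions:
 f(x) = C1 - 2*x^4/5


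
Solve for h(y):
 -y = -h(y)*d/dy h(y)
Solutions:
 h(y) = -sqrt(C1 + y^2)
 h(y) = sqrt(C1 + y^2)


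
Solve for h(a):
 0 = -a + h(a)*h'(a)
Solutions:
 h(a) = -sqrt(C1 + a^2)
 h(a) = sqrt(C1 + a^2)


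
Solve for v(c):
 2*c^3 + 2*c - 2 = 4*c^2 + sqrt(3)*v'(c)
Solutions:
 v(c) = C1 + sqrt(3)*c^4/6 - 4*sqrt(3)*c^3/9 + sqrt(3)*c^2/3 - 2*sqrt(3)*c/3


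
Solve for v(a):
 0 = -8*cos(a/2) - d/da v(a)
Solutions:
 v(a) = C1 - 16*sin(a/2)


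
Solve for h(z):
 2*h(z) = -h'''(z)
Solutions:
 h(z) = C3*exp(-2^(1/3)*z) + (C1*sin(2^(1/3)*sqrt(3)*z/2) + C2*cos(2^(1/3)*sqrt(3)*z/2))*exp(2^(1/3)*z/2)


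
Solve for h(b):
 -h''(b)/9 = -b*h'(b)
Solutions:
 h(b) = C1 + C2*erfi(3*sqrt(2)*b/2)


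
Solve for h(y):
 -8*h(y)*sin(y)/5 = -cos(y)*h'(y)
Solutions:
 h(y) = C1/cos(y)^(8/5)


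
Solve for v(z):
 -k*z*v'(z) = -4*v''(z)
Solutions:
 v(z) = Piecewise((-sqrt(2)*sqrt(pi)*C1*erf(sqrt(2)*z*sqrt(-k)/4)/sqrt(-k) - C2, (k > 0) | (k < 0)), (-C1*z - C2, True))


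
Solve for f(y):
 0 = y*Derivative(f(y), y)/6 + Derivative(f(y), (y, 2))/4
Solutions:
 f(y) = C1 + C2*erf(sqrt(3)*y/3)


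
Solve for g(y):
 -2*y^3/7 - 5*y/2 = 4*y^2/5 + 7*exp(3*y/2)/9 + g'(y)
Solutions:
 g(y) = C1 - y^4/14 - 4*y^3/15 - 5*y^2/4 - 14*exp(3*y/2)/27


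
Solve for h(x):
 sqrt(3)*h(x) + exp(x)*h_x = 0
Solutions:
 h(x) = C1*exp(sqrt(3)*exp(-x))


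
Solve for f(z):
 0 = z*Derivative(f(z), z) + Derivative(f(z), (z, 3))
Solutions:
 f(z) = C1 + Integral(C2*airyai(-z) + C3*airybi(-z), z)


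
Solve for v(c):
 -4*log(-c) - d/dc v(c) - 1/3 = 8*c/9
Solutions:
 v(c) = C1 - 4*c^2/9 - 4*c*log(-c) + 11*c/3


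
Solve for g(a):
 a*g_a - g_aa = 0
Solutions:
 g(a) = C1 + C2*erfi(sqrt(2)*a/2)


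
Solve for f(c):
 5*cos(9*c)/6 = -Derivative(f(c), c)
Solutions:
 f(c) = C1 - 5*sin(9*c)/54


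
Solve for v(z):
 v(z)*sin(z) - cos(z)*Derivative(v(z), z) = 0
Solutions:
 v(z) = C1/cos(z)


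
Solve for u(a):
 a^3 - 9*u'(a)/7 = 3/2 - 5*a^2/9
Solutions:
 u(a) = C1 + 7*a^4/36 + 35*a^3/243 - 7*a/6


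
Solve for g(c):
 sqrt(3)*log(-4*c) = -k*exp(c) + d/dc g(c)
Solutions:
 g(c) = C1 + sqrt(3)*c*log(-c) + sqrt(3)*c*(-1 + 2*log(2)) + k*exp(c)


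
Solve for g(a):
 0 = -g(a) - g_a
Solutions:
 g(a) = C1*exp(-a)


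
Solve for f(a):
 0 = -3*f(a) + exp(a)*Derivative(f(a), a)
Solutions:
 f(a) = C1*exp(-3*exp(-a))


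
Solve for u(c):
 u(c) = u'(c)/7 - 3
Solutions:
 u(c) = C1*exp(7*c) - 3


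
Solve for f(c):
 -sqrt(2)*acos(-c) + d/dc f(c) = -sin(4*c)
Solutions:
 f(c) = C1 + sqrt(2)*(c*acos(-c) + sqrt(1 - c^2)) + cos(4*c)/4


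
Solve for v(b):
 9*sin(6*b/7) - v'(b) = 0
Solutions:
 v(b) = C1 - 21*cos(6*b/7)/2


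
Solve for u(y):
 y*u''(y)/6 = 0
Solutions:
 u(y) = C1 + C2*y


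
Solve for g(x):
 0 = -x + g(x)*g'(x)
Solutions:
 g(x) = -sqrt(C1 + x^2)
 g(x) = sqrt(C1 + x^2)


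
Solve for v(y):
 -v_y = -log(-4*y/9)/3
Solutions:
 v(y) = C1 + y*log(-y)/3 + y*(-2*log(3) - 1 + 2*log(2))/3


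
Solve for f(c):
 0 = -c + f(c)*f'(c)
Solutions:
 f(c) = -sqrt(C1 + c^2)
 f(c) = sqrt(C1 + c^2)


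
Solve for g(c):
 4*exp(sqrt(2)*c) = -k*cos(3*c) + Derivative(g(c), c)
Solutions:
 g(c) = C1 + k*sin(3*c)/3 + 2*sqrt(2)*exp(sqrt(2)*c)


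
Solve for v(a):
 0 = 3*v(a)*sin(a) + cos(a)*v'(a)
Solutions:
 v(a) = C1*cos(a)^3


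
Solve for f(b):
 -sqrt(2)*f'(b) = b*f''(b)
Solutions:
 f(b) = C1 + C2*b^(1 - sqrt(2))


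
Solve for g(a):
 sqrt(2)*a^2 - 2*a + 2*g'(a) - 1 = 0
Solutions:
 g(a) = C1 - sqrt(2)*a^3/6 + a^2/2 + a/2


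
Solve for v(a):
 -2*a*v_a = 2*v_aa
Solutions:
 v(a) = C1 + C2*erf(sqrt(2)*a/2)


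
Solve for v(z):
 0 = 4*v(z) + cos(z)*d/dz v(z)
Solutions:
 v(z) = C1*(sin(z)^2 - 2*sin(z) + 1)/(sin(z)^2 + 2*sin(z) + 1)


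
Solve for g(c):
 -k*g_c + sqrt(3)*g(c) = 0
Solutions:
 g(c) = C1*exp(sqrt(3)*c/k)


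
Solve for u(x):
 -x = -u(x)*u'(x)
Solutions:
 u(x) = -sqrt(C1 + x^2)
 u(x) = sqrt(C1 + x^2)


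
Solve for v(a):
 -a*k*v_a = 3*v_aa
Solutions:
 v(a) = Piecewise((-sqrt(6)*sqrt(pi)*C1*erf(sqrt(6)*a*sqrt(k)/6)/(2*sqrt(k)) - C2, (k > 0) | (k < 0)), (-C1*a - C2, True))


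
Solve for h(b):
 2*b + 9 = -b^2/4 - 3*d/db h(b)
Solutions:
 h(b) = C1 - b^3/36 - b^2/3 - 3*b


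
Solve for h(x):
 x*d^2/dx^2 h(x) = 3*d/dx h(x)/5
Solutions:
 h(x) = C1 + C2*x^(8/5)


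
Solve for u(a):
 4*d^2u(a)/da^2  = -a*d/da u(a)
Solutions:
 u(a) = C1 + C2*erf(sqrt(2)*a/4)


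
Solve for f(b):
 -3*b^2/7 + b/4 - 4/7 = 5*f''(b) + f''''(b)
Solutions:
 f(b) = C1 + C2*b + C3*sin(sqrt(5)*b) + C4*cos(sqrt(5)*b) - b^4/140 + b^3/120 - b^2/25


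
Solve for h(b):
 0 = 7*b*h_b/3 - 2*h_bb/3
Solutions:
 h(b) = C1 + C2*erfi(sqrt(7)*b/2)


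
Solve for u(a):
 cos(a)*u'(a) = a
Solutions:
 u(a) = C1 + Integral(a/cos(a), a)


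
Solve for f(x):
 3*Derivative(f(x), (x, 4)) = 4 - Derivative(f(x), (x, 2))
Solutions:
 f(x) = C1 + C2*x + C3*sin(sqrt(3)*x/3) + C4*cos(sqrt(3)*x/3) + 2*x^2


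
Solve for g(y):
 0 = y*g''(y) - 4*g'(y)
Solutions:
 g(y) = C1 + C2*y^5


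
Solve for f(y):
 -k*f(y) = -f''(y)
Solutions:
 f(y) = C1*exp(-sqrt(k)*y) + C2*exp(sqrt(k)*y)


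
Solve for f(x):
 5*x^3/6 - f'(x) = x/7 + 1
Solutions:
 f(x) = C1 + 5*x^4/24 - x^2/14 - x


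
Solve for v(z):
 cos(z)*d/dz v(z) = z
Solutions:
 v(z) = C1 + Integral(z/cos(z), z)


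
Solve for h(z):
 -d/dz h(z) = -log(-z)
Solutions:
 h(z) = C1 + z*log(-z) - z


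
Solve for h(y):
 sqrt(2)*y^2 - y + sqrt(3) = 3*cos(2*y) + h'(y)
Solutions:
 h(y) = C1 + sqrt(2)*y^3/3 - y^2/2 + sqrt(3)*y - 3*sin(2*y)/2


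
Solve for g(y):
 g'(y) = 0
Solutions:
 g(y) = C1


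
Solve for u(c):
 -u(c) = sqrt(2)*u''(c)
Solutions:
 u(c) = C1*sin(2^(3/4)*c/2) + C2*cos(2^(3/4)*c/2)


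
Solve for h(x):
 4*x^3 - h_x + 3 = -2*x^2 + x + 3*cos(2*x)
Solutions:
 h(x) = C1 + x^4 + 2*x^3/3 - x^2/2 + 3*x - 3*sin(x)*cos(x)


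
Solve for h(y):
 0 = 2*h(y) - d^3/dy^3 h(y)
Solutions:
 h(y) = C3*exp(2^(1/3)*y) + (C1*sin(2^(1/3)*sqrt(3)*y/2) + C2*cos(2^(1/3)*sqrt(3)*y/2))*exp(-2^(1/3)*y/2)


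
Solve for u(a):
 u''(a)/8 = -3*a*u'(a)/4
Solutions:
 u(a) = C1 + C2*erf(sqrt(3)*a)


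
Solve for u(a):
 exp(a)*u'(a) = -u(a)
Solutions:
 u(a) = C1*exp(exp(-a))


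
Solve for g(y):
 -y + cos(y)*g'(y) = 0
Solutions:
 g(y) = C1 + Integral(y/cos(y), y)


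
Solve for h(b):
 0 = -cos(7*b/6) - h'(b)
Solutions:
 h(b) = C1 - 6*sin(7*b/6)/7


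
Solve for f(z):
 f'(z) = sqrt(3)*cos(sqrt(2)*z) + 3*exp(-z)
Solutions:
 f(z) = C1 + sqrt(6)*sin(sqrt(2)*z)/2 - 3*exp(-z)


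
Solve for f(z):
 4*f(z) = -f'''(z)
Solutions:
 f(z) = C3*exp(-2^(2/3)*z) + (C1*sin(2^(2/3)*sqrt(3)*z/2) + C2*cos(2^(2/3)*sqrt(3)*z/2))*exp(2^(2/3)*z/2)


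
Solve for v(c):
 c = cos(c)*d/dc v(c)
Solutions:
 v(c) = C1 + Integral(c/cos(c), c)


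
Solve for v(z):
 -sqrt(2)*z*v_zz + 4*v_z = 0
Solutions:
 v(z) = C1 + C2*z^(1 + 2*sqrt(2))


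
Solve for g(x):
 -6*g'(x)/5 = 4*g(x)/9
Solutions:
 g(x) = C1*exp(-10*x/27)


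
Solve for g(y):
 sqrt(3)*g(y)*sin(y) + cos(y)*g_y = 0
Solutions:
 g(y) = C1*cos(y)^(sqrt(3))


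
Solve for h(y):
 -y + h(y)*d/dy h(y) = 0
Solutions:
 h(y) = -sqrt(C1 + y^2)
 h(y) = sqrt(C1 + y^2)


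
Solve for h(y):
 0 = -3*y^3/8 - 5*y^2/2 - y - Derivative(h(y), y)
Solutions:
 h(y) = C1 - 3*y^4/32 - 5*y^3/6 - y^2/2


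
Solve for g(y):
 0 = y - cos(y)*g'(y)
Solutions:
 g(y) = C1 + Integral(y/cos(y), y)


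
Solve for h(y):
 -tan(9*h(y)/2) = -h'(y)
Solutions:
 h(y) = -2*asin(C1*exp(9*y/2))/9 + 2*pi/9
 h(y) = 2*asin(C1*exp(9*y/2))/9


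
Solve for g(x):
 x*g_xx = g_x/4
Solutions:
 g(x) = C1 + C2*x^(5/4)


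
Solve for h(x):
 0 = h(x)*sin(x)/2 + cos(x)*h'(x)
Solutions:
 h(x) = C1*sqrt(cos(x))


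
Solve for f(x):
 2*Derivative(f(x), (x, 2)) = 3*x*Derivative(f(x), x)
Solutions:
 f(x) = C1 + C2*erfi(sqrt(3)*x/2)


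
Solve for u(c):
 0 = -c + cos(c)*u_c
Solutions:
 u(c) = C1 + Integral(c/cos(c), c)


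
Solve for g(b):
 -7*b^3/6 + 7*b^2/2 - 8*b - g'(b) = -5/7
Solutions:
 g(b) = C1 - 7*b^4/24 + 7*b^3/6 - 4*b^2 + 5*b/7


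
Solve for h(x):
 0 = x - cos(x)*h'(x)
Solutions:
 h(x) = C1 + Integral(x/cos(x), x)


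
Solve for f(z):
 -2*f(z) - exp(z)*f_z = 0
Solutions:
 f(z) = C1*exp(2*exp(-z))


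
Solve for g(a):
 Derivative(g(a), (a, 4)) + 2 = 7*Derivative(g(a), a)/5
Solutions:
 g(a) = C1 + C4*exp(5^(2/3)*7^(1/3)*a/5) + 10*a/7 + (C2*sin(sqrt(3)*5^(2/3)*7^(1/3)*a/10) + C3*cos(sqrt(3)*5^(2/3)*7^(1/3)*a/10))*exp(-5^(2/3)*7^(1/3)*a/10)


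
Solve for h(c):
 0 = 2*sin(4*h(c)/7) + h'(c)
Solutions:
 2*c + 7*log(cos(4*h(c)/7) - 1)/8 - 7*log(cos(4*h(c)/7) + 1)/8 = C1


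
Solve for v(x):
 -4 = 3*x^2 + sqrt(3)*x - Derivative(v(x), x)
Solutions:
 v(x) = C1 + x^3 + sqrt(3)*x^2/2 + 4*x


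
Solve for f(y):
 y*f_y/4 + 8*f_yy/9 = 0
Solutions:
 f(y) = C1 + C2*erf(3*y/8)


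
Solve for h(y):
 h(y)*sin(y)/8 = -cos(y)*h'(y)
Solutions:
 h(y) = C1*cos(y)^(1/8)


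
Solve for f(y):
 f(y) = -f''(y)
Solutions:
 f(y) = C1*sin(y) + C2*cos(y)


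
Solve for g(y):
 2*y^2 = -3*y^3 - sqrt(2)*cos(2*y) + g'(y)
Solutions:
 g(y) = C1 + 3*y^4/4 + 2*y^3/3 + sqrt(2)*sin(2*y)/2


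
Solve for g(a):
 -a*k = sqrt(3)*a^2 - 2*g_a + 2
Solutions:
 g(a) = C1 + sqrt(3)*a^3/6 + a^2*k/4 + a


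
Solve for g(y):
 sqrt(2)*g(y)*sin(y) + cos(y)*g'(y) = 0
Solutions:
 g(y) = C1*cos(y)^(sqrt(2))


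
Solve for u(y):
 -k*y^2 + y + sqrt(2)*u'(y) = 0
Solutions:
 u(y) = C1 + sqrt(2)*k*y^3/6 - sqrt(2)*y^2/4


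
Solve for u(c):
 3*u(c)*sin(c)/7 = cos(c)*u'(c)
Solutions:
 u(c) = C1/cos(c)^(3/7)


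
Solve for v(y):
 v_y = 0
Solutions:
 v(y) = C1


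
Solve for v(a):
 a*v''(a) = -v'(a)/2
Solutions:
 v(a) = C1 + C2*sqrt(a)


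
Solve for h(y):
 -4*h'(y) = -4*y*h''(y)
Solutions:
 h(y) = C1 + C2*y^2


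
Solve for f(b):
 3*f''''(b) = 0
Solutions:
 f(b) = C1 + C2*b + C3*b^2 + C4*b^3


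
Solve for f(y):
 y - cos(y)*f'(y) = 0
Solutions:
 f(y) = C1 + Integral(y/cos(y), y)


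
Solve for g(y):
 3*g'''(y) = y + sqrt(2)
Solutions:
 g(y) = C1 + C2*y + C3*y^2 + y^4/72 + sqrt(2)*y^3/18


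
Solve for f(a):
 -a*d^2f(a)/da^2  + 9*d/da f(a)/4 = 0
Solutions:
 f(a) = C1 + C2*a^(13/4)


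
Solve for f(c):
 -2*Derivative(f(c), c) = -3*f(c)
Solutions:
 f(c) = C1*exp(3*c/2)


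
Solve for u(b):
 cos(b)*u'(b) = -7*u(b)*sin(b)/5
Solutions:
 u(b) = C1*cos(b)^(7/5)


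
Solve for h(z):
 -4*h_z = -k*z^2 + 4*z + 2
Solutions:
 h(z) = C1 + k*z^3/12 - z^2/2 - z/2


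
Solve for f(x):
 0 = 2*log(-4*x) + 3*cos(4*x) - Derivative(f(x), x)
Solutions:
 f(x) = C1 + 2*x*log(-x) - 2*x + 4*x*log(2) + 3*sin(4*x)/4


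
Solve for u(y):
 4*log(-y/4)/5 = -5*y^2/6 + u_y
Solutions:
 u(y) = C1 + 5*y^3/18 + 4*y*log(-y)/5 + 4*y*(-2*log(2) - 1)/5


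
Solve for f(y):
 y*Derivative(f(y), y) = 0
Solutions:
 f(y) = C1


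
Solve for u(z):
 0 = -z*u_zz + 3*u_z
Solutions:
 u(z) = C1 + C2*z^4


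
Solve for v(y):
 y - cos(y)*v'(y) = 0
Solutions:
 v(y) = C1 + Integral(y/cos(y), y)


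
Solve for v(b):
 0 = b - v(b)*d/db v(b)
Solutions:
 v(b) = -sqrt(C1 + b^2)
 v(b) = sqrt(C1 + b^2)


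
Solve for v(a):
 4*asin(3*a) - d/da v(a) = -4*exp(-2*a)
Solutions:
 v(a) = C1 + 4*a*asin(3*a) + 4*sqrt(1 - 9*a^2)/3 - 2*exp(-2*a)


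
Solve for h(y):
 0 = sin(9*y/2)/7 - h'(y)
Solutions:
 h(y) = C1 - 2*cos(9*y/2)/63


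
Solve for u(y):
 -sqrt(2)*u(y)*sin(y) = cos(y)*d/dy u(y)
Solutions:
 u(y) = C1*cos(y)^(sqrt(2))


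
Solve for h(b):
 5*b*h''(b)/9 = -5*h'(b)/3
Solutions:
 h(b) = C1 + C2/b^2


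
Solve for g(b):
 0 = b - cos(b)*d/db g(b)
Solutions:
 g(b) = C1 + Integral(b/cos(b), b)


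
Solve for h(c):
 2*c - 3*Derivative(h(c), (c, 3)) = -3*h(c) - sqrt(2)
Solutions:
 h(c) = C3*exp(c) - 2*c/3 + (C1*sin(sqrt(3)*c/2) + C2*cos(sqrt(3)*c/2))*exp(-c/2) - sqrt(2)/3


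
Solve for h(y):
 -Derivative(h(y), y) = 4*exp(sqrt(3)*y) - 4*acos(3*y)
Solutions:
 h(y) = C1 + 4*y*acos(3*y) - 4*sqrt(1 - 9*y^2)/3 - 4*sqrt(3)*exp(sqrt(3)*y)/3


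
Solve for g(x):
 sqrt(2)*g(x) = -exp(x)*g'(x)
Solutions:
 g(x) = C1*exp(sqrt(2)*exp(-x))


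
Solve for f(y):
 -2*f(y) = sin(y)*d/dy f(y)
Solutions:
 f(y) = C1*(cos(y) + 1)/(cos(y) - 1)


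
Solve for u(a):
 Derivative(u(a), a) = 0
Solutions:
 u(a) = C1


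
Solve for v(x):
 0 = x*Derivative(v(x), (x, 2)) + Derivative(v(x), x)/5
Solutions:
 v(x) = C1 + C2*x^(4/5)


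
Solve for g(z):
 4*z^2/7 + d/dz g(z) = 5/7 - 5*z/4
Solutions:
 g(z) = C1 - 4*z^3/21 - 5*z^2/8 + 5*z/7


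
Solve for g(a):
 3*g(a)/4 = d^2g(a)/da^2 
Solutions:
 g(a) = C1*exp(-sqrt(3)*a/2) + C2*exp(sqrt(3)*a/2)


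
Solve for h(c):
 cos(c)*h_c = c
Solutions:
 h(c) = C1 + Integral(c/cos(c), c)


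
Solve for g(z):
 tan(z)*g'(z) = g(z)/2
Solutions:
 g(z) = C1*sqrt(sin(z))


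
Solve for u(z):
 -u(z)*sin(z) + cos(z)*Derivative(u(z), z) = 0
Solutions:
 u(z) = C1/cos(z)


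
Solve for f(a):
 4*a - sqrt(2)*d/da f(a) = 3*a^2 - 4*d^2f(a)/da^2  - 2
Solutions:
 f(a) = C1 + C2*exp(sqrt(2)*a/4) - sqrt(2)*a^3/2 - 6*a^2 + sqrt(2)*a^2 - 23*sqrt(2)*a + 8*a


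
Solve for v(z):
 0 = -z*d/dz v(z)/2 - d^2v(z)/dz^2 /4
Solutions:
 v(z) = C1 + C2*erf(z)


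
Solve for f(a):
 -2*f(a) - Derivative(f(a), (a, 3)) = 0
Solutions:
 f(a) = C3*exp(-2^(1/3)*a) + (C1*sin(2^(1/3)*sqrt(3)*a/2) + C2*cos(2^(1/3)*sqrt(3)*a/2))*exp(2^(1/3)*a/2)


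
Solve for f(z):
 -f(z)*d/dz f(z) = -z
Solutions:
 f(z) = -sqrt(C1 + z^2)
 f(z) = sqrt(C1 + z^2)


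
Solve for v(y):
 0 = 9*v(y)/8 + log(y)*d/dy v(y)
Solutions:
 v(y) = C1*exp(-9*li(y)/8)


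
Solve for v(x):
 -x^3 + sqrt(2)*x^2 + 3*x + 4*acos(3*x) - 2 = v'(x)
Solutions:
 v(x) = C1 - x^4/4 + sqrt(2)*x^3/3 + 3*x^2/2 + 4*x*acos(3*x) - 2*x - 4*sqrt(1 - 9*x^2)/3


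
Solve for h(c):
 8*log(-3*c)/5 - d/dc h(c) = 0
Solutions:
 h(c) = C1 + 8*c*log(-c)/5 + 8*c*(-1 + log(3))/5


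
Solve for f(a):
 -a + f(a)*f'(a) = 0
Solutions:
 f(a) = -sqrt(C1 + a^2)
 f(a) = sqrt(C1 + a^2)


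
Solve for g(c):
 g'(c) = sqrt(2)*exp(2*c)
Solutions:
 g(c) = C1 + sqrt(2)*exp(2*c)/2


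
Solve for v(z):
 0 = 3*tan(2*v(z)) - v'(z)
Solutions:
 v(z) = -asin(C1*exp(6*z))/2 + pi/2
 v(z) = asin(C1*exp(6*z))/2


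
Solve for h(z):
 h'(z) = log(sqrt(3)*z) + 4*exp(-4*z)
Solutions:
 h(z) = C1 + z*log(z) + z*(-1 + log(3)/2) - exp(-4*z)


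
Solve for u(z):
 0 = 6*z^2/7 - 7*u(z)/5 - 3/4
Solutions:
 u(z) = 30*z^2/49 - 15/28


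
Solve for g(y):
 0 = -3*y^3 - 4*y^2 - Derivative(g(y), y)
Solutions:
 g(y) = C1 - 3*y^4/4 - 4*y^3/3


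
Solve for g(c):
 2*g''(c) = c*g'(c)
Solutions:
 g(c) = C1 + C2*erfi(c/2)


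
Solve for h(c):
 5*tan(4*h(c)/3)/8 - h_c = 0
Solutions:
 h(c) = -3*asin(C1*exp(5*c/6))/4 + 3*pi/4
 h(c) = 3*asin(C1*exp(5*c/6))/4


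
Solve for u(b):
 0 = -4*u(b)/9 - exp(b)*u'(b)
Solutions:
 u(b) = C1*exp(4*exp(-b)/9)


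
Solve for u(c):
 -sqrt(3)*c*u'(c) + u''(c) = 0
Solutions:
 u(c) = C1 + C2*erfi(sqrt(2)*3^(1/4)*c/2)


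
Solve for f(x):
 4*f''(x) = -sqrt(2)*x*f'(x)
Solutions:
 f(x) = C1 + C2*erf(2^(3/4)*x/4)


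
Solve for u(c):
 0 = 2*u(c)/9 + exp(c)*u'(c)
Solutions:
 u(c) = C1*exp(2*exp(-c)/9)


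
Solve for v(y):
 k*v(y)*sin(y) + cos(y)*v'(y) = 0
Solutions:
 v(y) = C1*exp(k*log(cos(y)))


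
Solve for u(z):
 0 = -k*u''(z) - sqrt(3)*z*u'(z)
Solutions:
 u(z) = C1 + C2*sqrt(k)*erf(sqrt(2)*3^(1/4)*z*sqrt(1/k)/2)


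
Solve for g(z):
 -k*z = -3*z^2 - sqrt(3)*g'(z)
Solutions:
 g(z) = C1 + sqrt(3)*k*z^2/6 - sqrt(3)*z^3/3


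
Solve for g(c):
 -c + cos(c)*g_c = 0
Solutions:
 g(c) = C1 + Integral(c/cos(c), c)


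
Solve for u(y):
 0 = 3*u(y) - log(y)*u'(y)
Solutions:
 u(y) = C1*exp(3*li(y))


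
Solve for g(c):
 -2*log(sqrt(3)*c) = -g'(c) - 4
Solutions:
 g(c) = C1 + 2*c*log(c) - 6*c + c*log(3)


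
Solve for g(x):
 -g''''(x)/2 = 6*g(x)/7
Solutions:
 g(x) = (C1*sin(3^(1/4)*7^(3/4)*x/7) + C2*cos(3^(1/4)*7^(3/4)*x/7))*exp(-3^(1/4)*7^(3/4)*x/7) + (C3*sin(3^(1/4)*7^(3/4)*x/7) + C4*cos(3^(1/4)*7^(3/4)*x/7))*exp(3^(1/4)*7^(3/4)*x/7)


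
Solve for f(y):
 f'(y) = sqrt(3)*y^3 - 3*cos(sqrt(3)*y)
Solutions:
 f(y) = C1 + sqrt(3)*y^4/4 - sqrt(3)*sin(sqrt(3)*y)


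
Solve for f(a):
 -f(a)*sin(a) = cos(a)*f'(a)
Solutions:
 f(a) = C1*cos(a)


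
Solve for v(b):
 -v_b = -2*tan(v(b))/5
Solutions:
 v(b) = pi - asin(C1*exp(2*b/5))
 v(b) = asin(C1*exp(2*b/5))


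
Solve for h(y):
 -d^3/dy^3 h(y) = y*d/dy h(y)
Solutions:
 h(y) = C1 + Integral(C2*airyai(-y) + C3*airybi(-y), y)


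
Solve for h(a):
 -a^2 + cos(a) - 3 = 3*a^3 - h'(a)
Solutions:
 h(a) = C1 + 3*a^4/4 + a^3/3 + 3*a - sin(a)


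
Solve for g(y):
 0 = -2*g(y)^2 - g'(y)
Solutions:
 g(y) = 1/(C1 + 2*y)


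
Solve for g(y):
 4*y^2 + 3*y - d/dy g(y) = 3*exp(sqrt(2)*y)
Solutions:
 g(y) = C1 + 4*y^3/3 + 3*y^2/2 - 3*sqrt(2)*exp(sqrt(2)*y)/2


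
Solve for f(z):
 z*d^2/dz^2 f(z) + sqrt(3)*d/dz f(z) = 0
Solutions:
 f(z) = C1 + C2*z^(1 - sqrt(3))


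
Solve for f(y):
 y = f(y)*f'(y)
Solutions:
 f(y) = -sqrt(C1 + y^2)
 f(y) = sqrt(C1 + y^2)


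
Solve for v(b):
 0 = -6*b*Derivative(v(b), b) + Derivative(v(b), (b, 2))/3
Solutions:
 v(b) = C1 + C2*erfi(3*b)


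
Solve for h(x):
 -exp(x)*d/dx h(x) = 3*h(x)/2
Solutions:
 h(x) = C1*exp(3*exp(-x)/2)


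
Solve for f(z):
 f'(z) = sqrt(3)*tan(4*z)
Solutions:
 f(z) = C1 - sqrt(3)*log(cos(4*z))/4


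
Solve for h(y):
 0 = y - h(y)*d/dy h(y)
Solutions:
 h(y) = -sqrt(C1 + y^2)
 h(y) = sqrt(C1 + y^2)


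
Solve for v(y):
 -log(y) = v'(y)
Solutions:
 v(y) = C1 - y*log(y) + y


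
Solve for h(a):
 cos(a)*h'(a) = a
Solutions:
 h(a) = C1 + Integral(a/cos(a), a)


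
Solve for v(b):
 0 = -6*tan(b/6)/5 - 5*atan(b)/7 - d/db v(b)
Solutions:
 v(b) = C1 - 5*b*atan(b)/7 + 5*log(b^2 + 1)/14 + 36*log(cos(b/6))/5


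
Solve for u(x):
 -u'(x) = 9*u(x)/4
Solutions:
 u(x) = C1*exp(-9*x/4)


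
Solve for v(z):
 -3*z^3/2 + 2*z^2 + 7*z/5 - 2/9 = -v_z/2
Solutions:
 v(z) = C1 + 3*z^4/4 - 4*z^3/3 - 7*z^2/5 + 4*z/9


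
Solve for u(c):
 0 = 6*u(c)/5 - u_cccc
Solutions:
 u(c) = C1*exp(-5^(3/4)*6^(1/4)*c/5) + C2*exp(5^(3/4)*6^(1/4)*c/5) + C3*sin(5^(3/4)*6^(1/4)*c/5) + C4*cos(5^(3/4)*6^(1/4)*c/5)


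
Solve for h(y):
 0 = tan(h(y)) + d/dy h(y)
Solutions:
 h(y) = pi - asin(C1*exp(-y))
 h(y) = asin(C1*exp(-y))


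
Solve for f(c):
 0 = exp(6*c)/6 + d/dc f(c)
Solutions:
 f(c) = C1 - exp(6*c)/36


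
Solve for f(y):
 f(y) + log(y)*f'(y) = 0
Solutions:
 f(y) = C1*exp(-li(y))


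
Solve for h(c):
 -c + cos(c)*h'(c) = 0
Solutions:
 h(c) = C1 + Integral(c/cos(c), c)


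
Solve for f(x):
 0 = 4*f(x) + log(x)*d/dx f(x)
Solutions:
 f(x) = C1*exp(-4*li(x))


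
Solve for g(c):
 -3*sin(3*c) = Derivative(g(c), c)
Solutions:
 g(c) = C1 + cos(3*c)


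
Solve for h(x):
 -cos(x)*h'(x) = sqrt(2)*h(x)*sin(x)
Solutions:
 h(x) = C1*cos(x)^(sqrt(2))


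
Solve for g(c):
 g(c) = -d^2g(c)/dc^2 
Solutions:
 g(c) = C1*sin(c) + C2*cos(c)


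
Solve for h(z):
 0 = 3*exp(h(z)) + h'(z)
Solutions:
 h(z) = log(1/(C1 + 3*z))


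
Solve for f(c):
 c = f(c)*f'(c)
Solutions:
 f(c) = -sqrt(C1 + c^2)
 f(c) = sqrt(C1 + c^2)
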